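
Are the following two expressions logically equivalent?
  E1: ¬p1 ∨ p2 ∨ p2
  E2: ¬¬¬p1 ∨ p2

E1: ¬p1 ∨ p2 ∨ p2
    = ¬p1 ∨ p2   (idempotence)
E2: ¬¬¬p1 ∨ p2
    = ¬p1 ∨ p2   (double negation)
Both reduce to ¬p1 ∨ p2, so they are equivalent.

Yes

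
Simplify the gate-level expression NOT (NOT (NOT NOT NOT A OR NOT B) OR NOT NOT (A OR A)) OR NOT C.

NOT A OR NOT C

NOT (NOT (NOT NOT NOT A OR NOT B) OR NOT NOT (A OR A)) OR NOT C
= NOT (NOT (NOT NOT NOT A OR NOT B) OR NOT NOT A) OR NOT C
= NOT (NOT (NOT A OR NOT B) OR NOT NOT A) OR NOT C
= (NOT A OR NOT B) AND NOT A OR NOT C
= NOT A OR NOT C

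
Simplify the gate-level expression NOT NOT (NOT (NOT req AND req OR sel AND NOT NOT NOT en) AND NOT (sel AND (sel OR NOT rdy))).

NOT sel

NOT NOT (NOT (NOT req AND req OR sel AND NOT NOT NOT en) AND NOT (sel AND (sel OR NOT rdy)))
= NOT (NOT req AND req OR sel AND NOT NOT NOT en OR sel AND (sel OR NOT rdy))   — De Morgan
= NOT (NOT req AND req OR sel AND NOT NOT NOT en OR sel)   — absorption
= NOT (sel AND NOT NOT NOT en OR sel)   — complement / identity
= NOT (sel AND NOT en OR sel)   — double negation
= NOT sel   — absorption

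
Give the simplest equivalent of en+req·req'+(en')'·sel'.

en

en+req·req'+(en')'·sel'
= en+req·req'+en·sel'
= en+en·sel'
= en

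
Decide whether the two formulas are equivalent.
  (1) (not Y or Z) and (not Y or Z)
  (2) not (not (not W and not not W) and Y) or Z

E1: (not Y or Z) and (not Y or Z)
    = not Y or Z
E2: not (not (not W and not not W) and Y) or Z
    = not ((W or not W) and Y) or Z
    = not Y or Z
Both reduce to not Y or Z, so they are equivalent.

Yes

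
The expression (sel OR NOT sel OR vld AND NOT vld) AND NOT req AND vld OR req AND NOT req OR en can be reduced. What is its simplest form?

(sel OR NOT sel OR vld AND NOT vld) AND NOT req AND vld OR req AND NOT req OR en
= (sel OR NOT sel) AND NOT req AND vld OR req AND NOT req OR en
= NOT req AND vld OR req AND NOT req OR en
= NOT req AND vld OR en

NOT req AND vld OR en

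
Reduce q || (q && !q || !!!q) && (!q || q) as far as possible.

q || (q && !q || !!!q) && (!q || q)
= q || (q && !q || !q) && (!q || q)   (double negation)
= q || !q && (!q || q)   (complement / identity)
= q || !q   (complement / identity)
= true   (complement)

true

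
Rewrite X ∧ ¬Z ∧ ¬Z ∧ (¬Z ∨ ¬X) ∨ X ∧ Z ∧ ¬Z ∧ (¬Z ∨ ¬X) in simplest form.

X ∧ ¬Z

X ∧ ¬Z ∧ ¬Z ∧ (¬Z ∨ ¬X) ∨ X ∧ Z ∧ ¬Z ∧ (¬Z ∨ ¬X)
= (X ∧ ¬Z ∨ X ∧ Z) ∧ ¬Z ∧ (¬Z ∨ ¬X)   (distribution)
= X ∧ ¬Z ∧ (¬Z ∨ ¬X)   (distribution)
= X ∧ ¬Z   (absorption)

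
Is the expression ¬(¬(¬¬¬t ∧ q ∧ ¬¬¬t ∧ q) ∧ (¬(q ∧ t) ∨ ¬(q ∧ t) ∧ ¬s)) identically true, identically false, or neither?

neither

¬(¬(¬¬¬t ∧ q ∧ ¬¬¬t ∧ q) ∧ (¬(q ∧ t) ∨ ¬(q ∧ t) ∧ ¬s))
= ¬(¬(¬¬¬t ∧ q) ∧ (¬(q ∧ t) ∨ ¬(q ∧ t) ∧ ¬s))
= ¬(¬(¬t ∧ q) ∧ (¬(q ∧ t) ∨ ¬(q ∧ t) ∧ ¬s))
= ¬(¬(¬t ∧ q) ∧ ¬(q ∧ t))
= ¬t ∧ q ∨ q ∧ t
= q
This depends on q, so it is not a constant.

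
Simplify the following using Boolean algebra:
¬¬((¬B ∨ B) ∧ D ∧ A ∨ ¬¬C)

¬¬((¬B ∨ B) ∧ D ∧ A ∨ ¬¬C)
= ¬¬((¬B ∨ B) ∧ D ∧ A ∨ C)
= (¬B ∨ B) ∧ D ∧ A ∨ C
= D ∧ A ∨ C

D ∧ A ∨ C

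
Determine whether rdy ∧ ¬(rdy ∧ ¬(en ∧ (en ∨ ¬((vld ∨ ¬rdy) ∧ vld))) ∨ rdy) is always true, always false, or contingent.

always false

rdy ∧ ¬(rdy ∧ ¬(en ∧ (en ∨ ¬((vld ∨ ¬rdy) ∧ vld))) ∨ rdy)
= rdy ∧ ¬(rdy ∧ ¬(en ∧ (en ∨ ¬vld)) ∨ rdy)
= rdy ∧ ¬(rdy ∧ ¬en ∨ rdy)
= rdy ∧ ¬rdy
= False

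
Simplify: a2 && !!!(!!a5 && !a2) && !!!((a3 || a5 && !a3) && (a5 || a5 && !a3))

a2 && !!!(!!a5 && !a2) && !!!((a3 || a5 && !a3) && (a5 || a5 && !a3))
= a2 && !!!(!!a5 && !a2) && !!!(a3 && a5 || a5 && !a3)   [distribution]
= a2 && !!(!a5 || a2) && !!!(a3 && a5 || a5 && !a3)   [De Morgan]
= a2 && !!(!a5 || a2) && !(a3 && a5 || a5 && !a3)   [double negation]
= a2 && !!(!a5 || a2) && !a5   [distribution]
= a2 && (!a5 || a2) && !a5   [double negation]
= a2 && !a5   [absorption]

a2 && !a5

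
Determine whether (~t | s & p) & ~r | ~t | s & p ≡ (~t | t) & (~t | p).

E1: (~t | s & p) & ~r | ~t | s & p
    = ~t | s & p   [absorption]
E2: (~t | t) & (~t | p)
    = ~t | p   [complement / identity]
These differ: at p=1, r=1, s=0, t=1, E1 = 0 but E2 = 1.

No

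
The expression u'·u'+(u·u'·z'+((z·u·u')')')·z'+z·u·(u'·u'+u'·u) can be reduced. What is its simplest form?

u'

u'·u'+(u·u'·z'+((z·u·u')')')·z'+z·u·(u'·u'+u'·u)
= u'·u'+(u·u'·z'+((z·u·u')')')·z'+z·u·u'   — distribution
= u'·u'+(u·u'·z'+z·u·u')·z'+z·u·u'   — double negation
= u'·u'+u·u'·z'+z·u·u'   — distribution
= u'·u'+u·u'   — distribution
= u'   — distribution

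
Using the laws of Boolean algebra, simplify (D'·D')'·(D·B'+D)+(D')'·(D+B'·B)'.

(D'·D')'·(D·B'+D)+(D')'·(D+B'·B)'
= (D'·D')'·D+(D')'·(D+B'·B)'   — absorption
= (D')'·D+(D')'·(D+B'·B)'   — idempotence
= (D')'·D+(D')'·D'   — complement / identity
= (D')'   — distribution
= D   — double negation

D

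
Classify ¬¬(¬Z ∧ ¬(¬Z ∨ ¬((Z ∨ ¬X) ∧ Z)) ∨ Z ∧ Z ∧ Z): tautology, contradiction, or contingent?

contingent

¬¬(¬Z ∧ ¬(¬Z ∨ ¬((Z ∨ ¬X) ∧ Z)) ∨ Z ∧ Z ∧ Z)
= ¬¬(¬Z ∧ ¬(¬Z ∨ ¬Z) ∨ Z ∧ Z ∧ Z)   — absorption
= ¬¬(¬Z ∧ Z ∧ Z ∨ Z ∧ Z ∧ Z)   — De Morgan
= ¬¬(Z ∧ Z)   — distribution
= ¬¬Z   — idempotence
= Z   — double negation
This depends on Z, so it is not a constant.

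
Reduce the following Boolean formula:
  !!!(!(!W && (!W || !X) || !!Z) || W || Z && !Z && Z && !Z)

!!!(!(!W && (!W || !X) || !!Z) || W || Z && !Z && Z && !Z)
= !!!(!(!W || !!Z) || W || Z && !Z && Z && !Z)   — absorption
= !!!(W && !Z || W || Z && !Z && Z && !Z)   — De Morgan
= !(W && !Z || W || Z && !Z && Z && !Z)   — double negation
= !(W && !Z || W || Z && !Z)   — idempotence
= !(W && !Z || W)   — complement / identity
= !W   — absorption

!W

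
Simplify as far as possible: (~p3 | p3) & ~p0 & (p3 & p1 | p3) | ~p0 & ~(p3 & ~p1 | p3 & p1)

(~p3 | p3) & ~p0 & (p3 & p1 | p3) | ~p0 & ~(p3 & ~p1 | p3 & p1)
= (~p3 | p3) & ~p0 & (p3 & p1 | p3) | ~p0 & ~p3   (distribution)
= (~p3 | p3) & ~p0 & p3 | ~p0 & ~p3   (absorption)
= ~p0 & p3 | ~p0 & ~p3   (complement / identity)
= (p3 | ~p3) & ~p0   (distribution)
= ~p0   (complement / identity)

~p0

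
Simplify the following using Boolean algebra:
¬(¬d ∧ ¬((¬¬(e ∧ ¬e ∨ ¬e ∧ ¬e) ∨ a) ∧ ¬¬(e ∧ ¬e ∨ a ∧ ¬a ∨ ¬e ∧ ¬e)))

d ∨ ¬e

¬(¬d ∧ ¬((¬¬(e ∧ ¬e ∨ ¬e ∧ ¬e) ∨ a) ∧ ¬¬(e ∧ ¬e ∨ a ∧ ¬a ∨ ¬e ∧ ¬e)))
= ¬(¬d ∧ ¬((¬¬(e ∧ ¬e ∨ ¬e ∧ ¬e) ∨ a) ∧ ¬¬(e ∧ ¬e ∨ ¬e ∧ ¬e)))   — complement / identity
= ¬(¬d ∧ ¬¬¬(e ∧ ¬e ∨ ¬e ∧ ¬e))   — absorption
= ¬(¬d ∧ ¬¬¬¬e)   — distribution
= ¬(¬d ∧ ¬¬e)   — double negation
= d ∨ ¬e   — De Morgan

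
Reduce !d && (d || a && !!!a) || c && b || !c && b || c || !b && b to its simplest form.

b || c

!d && (d || a && !!!a) || c && b || !c && b || c || !b && b
= !d && (d || a && !a) || c && b || !c && b || c || !b && b   [double negation]
= !d && d || c && b || !c && b || c || !b && b   [complement / identity]
= !d && d || b || c || !b && b   [distribution]
= !d && d || b || c   [complement / identity]
= b || c   [complement / identity]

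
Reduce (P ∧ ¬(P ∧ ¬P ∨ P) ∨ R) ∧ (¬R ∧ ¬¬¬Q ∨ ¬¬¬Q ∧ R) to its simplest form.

R ∧ ¬Q

(P ∧ ¬(P ∧ ¬P ∨ P) ∨ R) ∧ (¬R ∧ ¬¬¬Q ∨ ¬¬¬Q ∧ R)
= (P ∧ ¬(P ∧ ¬P ∨ P) ∨ R) ∧ ¬¬¬Q
= (P ∧ ¬(P ∧ ¬P ∨ P) ∨ R) ∧ ¬Q
= (P ∧ ¬P ∨ R) ∧ ¬Q
= R ∧ ¬Q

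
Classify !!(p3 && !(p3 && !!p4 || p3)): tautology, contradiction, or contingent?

contradiction

!!(p3 && !(p3 && !!p4 || p3))
= !!(p3 && !(p3 && p4 || p3))   (double negation)
= !!(p3 && !p3)   (absorption)
= p3 && !p3   (double negation)
= false   (complement)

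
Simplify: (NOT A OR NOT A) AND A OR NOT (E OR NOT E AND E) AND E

FALSE

(NOT A OR NOT A) AND A OR NOT (E OR NOT E AND E) AND E
= (NOT A OR NOT A) AND A OR NOT E AND E
= (NOT A OR NOT A) AND A
= NOT A AND A
= FALSE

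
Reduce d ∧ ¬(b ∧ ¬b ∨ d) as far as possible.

False

d ∧ ¬(b ∧ ¬b ∨ d)
= d ∧ ¬d   — complement / identity
= False   — complement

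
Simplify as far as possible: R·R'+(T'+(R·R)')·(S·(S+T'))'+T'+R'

R·R'+(T'+(R·R)')·(S·(S+T'))'+T'+R'
= (T'+(R·R)')·(S·(S+T'))'+T'+R'   (complement / identity)
= (T'+R')·(S·(S+T'))'+T'+R'   (idempotence)
= (T'+R')·S'+T'+R'   (absorption)
= T'+R'   (absorption)

T'+R'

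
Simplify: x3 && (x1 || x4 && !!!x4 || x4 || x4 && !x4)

x3 && (x1 || x4 && !!!x4 || x4 || x4 && !x4)
= x3 && (x1 || x4 && !x4 || x4 || x4 && !x4)   (double negation)
= x3 && (x1 || x4 && !x4 || x4)   (complement / identity)
= x3 && (x1 || x4)   (complement / identity)

x3 && (x1 || x4)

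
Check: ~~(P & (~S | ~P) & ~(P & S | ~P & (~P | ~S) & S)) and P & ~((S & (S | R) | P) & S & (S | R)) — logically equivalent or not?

Yes

E1: ~~(P & (~S | ~P) & ~(P & S | ~P & (~P | ~S) & S))
    = ~~(P & (~S | ~P) & ~(P & S | ~P & S))   — absorption
    = ~~(P & (~S | ~P) & ~S)   — distribution
    = ~~(P & ~S)   — absorption
    = P & ~S   — double negation
E2: P & ~((S & (S | R) | P) & S & (S | R))
    = P & ~(S & (S | R))   — absorption
    = P & ~S   — absorption
Both reduce to P & ~S, so they are equivalent.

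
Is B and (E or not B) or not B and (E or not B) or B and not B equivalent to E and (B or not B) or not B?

Yes

E1: B and (E or not B) or not B and (E or not B) or B and not B
    = E or not B or B and not B   — distribution
    = E or not B   — complement / identity
E2: E and (B or not B) or not B
    = E or not B   — complement / identity
Both reduce to E or not B, so they are equivalent.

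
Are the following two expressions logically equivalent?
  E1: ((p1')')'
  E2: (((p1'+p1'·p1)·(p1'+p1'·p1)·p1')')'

E1: ((p1')')'
    = p1'   [double negation]
E2: (((p1'+p1'·p1)·(p1'+p1'·p1)·p1')')'
    = (((p1'+p1'·p1)·p1')')'   [idempotence]
    = ((p1'·p1')')'   [complement / identity]
    = p1'·p1'   [double negation]
    = p1'   [idempotence]
Both reduce to p1', so they are equivalent.

Yes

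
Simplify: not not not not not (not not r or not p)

not not not not not (not not r or not p)
= not not not (not not r or not p)   (double negation)
= not not (not r and p)   (De Morgan)
= not r and p   (double negation)

not r and p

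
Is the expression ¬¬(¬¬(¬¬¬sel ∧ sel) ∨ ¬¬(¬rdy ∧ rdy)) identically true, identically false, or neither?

¬¬(¬¬(¬¬¬sel ∧ sel) ∨ ¬¬(¬rdy ∧ rdy))
= ¬(¬(¬¬¬sel ∧ sel) ∧ ¬(¬rdy ∧ rdy))   [De Morgan]
= ¬¬¬sel ∧ sel ∨ ¬rdy ∧ rdy   [De Morgan]
= ¬¬¬sel ∧ sel   [complement / identity]
= ¬sel ∧ sel   [double negation]
= False   [complement]

identically false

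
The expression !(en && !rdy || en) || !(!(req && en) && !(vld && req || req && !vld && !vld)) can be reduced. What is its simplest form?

!(en && !rdy || en) || !(!(req && en) && !(vld && req || req && !vld && !vld))
= !en || !(!(req && en) && !(vld && req || req && !vld && !vld))
= !en || !(!(req && en) && !(vld && req || req && !vld))
= !en || req && en || vld && req || req && !vld
= !en || req && en || req
= !en || req

!en || req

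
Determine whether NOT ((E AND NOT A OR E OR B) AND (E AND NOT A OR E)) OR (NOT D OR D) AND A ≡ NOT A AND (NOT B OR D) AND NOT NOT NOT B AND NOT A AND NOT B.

E1: NOT ((E AND NOT A OR E OR B) AND (E AND NOT A OR E)) OR (NOT D OR D) AND A
    = NOT ((E AND NOT A OR E OR B) AND (E AND NOT A OR E)) OR A
    = NOT (E AND NOT A OR E) OR A
    = NOT E OR A
E2: NOT A AND (NOT B OR D) AND NOT NOT NOT B AND NOT A AND NOT B
    = NOT A AND (NOT B OR D) AND NOT B AND NOT A AND NOT B
    = NOT A AND NOT B AND NOT A AND NOT B
    = NOT A AND NOT B
These differ: at A=1, B=0, D=0, E=0, E1 = 1 but E2 = 0.

No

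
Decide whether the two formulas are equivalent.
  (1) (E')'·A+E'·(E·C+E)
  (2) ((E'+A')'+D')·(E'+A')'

E1: (E')'·A+E'·(E·C+E)
    = (E')'·A+E'·E
    = (E')'·A
    = E·A
E2: ((E'+A')'+D')·(E'+A')'
    = (E'+A')'
    = E·A
Both reduce to E·A, so they are equivalent.

Yes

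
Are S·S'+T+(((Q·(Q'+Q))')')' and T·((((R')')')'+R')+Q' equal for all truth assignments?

E1: S·S'+T+(((Q·(Q'+Q))')')'
    = S·S'+T+(Q·(Q'+Q))'   [double negation]
    = T+(Q·(Q'+Q))'   [complement / identity]
    = T+Q'   [complement / identity]
E2: T·((((R')')')'+R')+Q'
    = T·((R')'+R')+Q'   [double negation]
    = T·(R+R')+Q'   [double negation]
    = T+Q'   [complement / identity]
Both reduce to T+Q', so they are equivalent.

Yes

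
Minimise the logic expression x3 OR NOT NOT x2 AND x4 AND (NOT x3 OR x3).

x3 OR x2 AND x4

x3 OR NOT NOT x2 AND x4 AND (NOT x3 OR x3)
= x3 OR x2 AND x4 AND (NOT x3 OR x3)
= x3 OR x2 AND x4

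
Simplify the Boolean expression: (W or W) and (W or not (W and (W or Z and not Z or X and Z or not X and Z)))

W

(W or W) and (W or not (W and (W or Z and not Z or X and Z or not X and Z)))
= W or W and not (W and (W or Z and not Z or X and Z or not X and Z))   [distribution]
= W or W and not (W and (W or X and Z or not X and Z))   [complement / identity]
= W or W and not (W and (W or Z))   [distribution]
= W or W and not W   [absorption]
= W   [complement / identity]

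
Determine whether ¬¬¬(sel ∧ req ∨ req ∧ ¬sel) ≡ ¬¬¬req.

Yes

E1: ¬¬¬(sel ∧ req ∨ req ∧ ¬sel)
    = ¬¬¬req
    = ¬req
E2: ¬¬¬req
    = ¬req
Both reduce to ¬req, so they are equivalent.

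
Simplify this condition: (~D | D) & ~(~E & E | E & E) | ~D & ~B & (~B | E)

~E | ~D & ~B

(~D | D) & ~(~E & E | E & E) | ~D & ~B & (~B | E)
= (~D | D) & ~E | ~D & ~B & (~B | E)   (distribution)
= ~E | ~D & ~B & (~B | E)   (complement / identity)
= ~E | ~D & ~B   (absorption)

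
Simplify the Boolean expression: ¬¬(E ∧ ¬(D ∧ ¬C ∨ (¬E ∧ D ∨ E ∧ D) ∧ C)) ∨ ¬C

¬¬(E ∧ ¬(D ∧ ¬C ∨ (¬E ∧ D ∨ E ∧ D) ∧ C)) ∨ ¬C
= ¬¬(E ∧ ¬(D ∧ ¬C ∨ D ∧ C)) ∨ ¬C   [distribution]
= ¬¬(E ∧ ¬D) ∨ ¬C   [distribution]
= E ∧ ¬D ∨ ¬C   [double negation]

E ∧ ¬D ∨ ¬C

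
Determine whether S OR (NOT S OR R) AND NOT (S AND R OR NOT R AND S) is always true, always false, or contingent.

S OR (NOT S OR R) AND NOT (S AND R OR NOT R AND S)
= S OR (NOT S OR R) AND NOT S   (distribution)
= S OR NOT S   (absorption)
= TRUE   (complement)

always true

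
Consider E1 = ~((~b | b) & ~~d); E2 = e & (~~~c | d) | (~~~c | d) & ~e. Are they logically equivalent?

No

E1: ~((~b | b) & ~~d)
    = ~~~d   — complement / identity
    = ~d   — double negation
E2: e & (~~~c | d) | (~~~c | d) & ~e
    = ~~~c | d   — distribution
    = ~c | d   — double negation
These differ: at b=0, c=1, d=0, e=0, E1 = 1 but E2 = 0.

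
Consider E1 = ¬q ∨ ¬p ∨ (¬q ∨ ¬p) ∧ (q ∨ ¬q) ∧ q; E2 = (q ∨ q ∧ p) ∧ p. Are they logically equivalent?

E1: ¬q ∨ ¬p ∨ (¬q ∨ ¬p) ∧ (q ∨ ¬q) ∧ q
    = ¬q ∨ ¬p ∨ (¬q ∨ ¬p) ∧ q   (complement / identity)
    = ¬q ∨ ¬p   (absorption)
E2: (q ∨ q ∧ p) ∧ p
    = q ∧ p   (absorption)
These differ: at p=0, q=0, E1 = 1 but E2 = 0.

No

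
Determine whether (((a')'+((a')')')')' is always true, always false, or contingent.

(((a')'+((a')')')')'
= (a'·(a')')'   — De Morgan
= a+a'   — De Morgan
= 1   — complement

always true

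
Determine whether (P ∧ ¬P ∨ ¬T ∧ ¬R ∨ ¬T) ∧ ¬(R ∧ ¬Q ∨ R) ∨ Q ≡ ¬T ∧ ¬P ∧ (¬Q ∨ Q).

E1: (P ∧ ¬P ∨ ¬T ∧ ¬R ∨ ¬T) ∧ ¬(R ∧ ¬Q ∨ R) ∨ Q
    = (P ∧ ¬P ∨ ¬T) ∧ ¬(R ∧ ¬Q ∨ R) ∨ Q   (absorption)
    = ¬T ∧ ¬(R ∧ ¬Q ∨ R) ∨ Q   (complement / identity)
    = ¬T ∧ ¬R ∨ Q   (absorption)
E2: ¬T ∧ ¬P ∧ (¬Q ∨ Q)
    = ¬T ∧ ¬P   (complement / identity)
These differ: at P=1, Q=1, R=0, T=0, E1 = 1 but E2 = 0.

No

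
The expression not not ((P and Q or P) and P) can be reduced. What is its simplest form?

not not ((P and Q or P) and P)
= (P and Q or P) and P
= P and P
= P

P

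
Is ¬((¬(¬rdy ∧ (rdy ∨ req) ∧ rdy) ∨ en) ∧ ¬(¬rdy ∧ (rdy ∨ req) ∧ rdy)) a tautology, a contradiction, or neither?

¬((¬(¬rdy ∧ (rdy ∨ req) ∧ rdy) ∨ en) ∧ ¬(¬rdy ∧ (rdy ∨ req) ∧ rdy))
= ¬¬(¬rdy ∧ (rdy ∨ req) ∧ rdy)
= ¬¬(¬rdy ∧ rdy)
= ¬rdy ∧ rdy
= False

contradiction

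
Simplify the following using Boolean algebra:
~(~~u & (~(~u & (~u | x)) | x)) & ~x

~u & ~x

~(~~u & (~(~u & (~u | x)) | x)) & ~x
= ~(~~u & (~~u | x)) & ~x
= ~~~u & ~x
= ~u & ~x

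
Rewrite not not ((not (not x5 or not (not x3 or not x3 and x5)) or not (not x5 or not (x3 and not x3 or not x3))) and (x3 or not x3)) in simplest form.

not not ((not (not x5 or not (not x3 or not x3 and x5)) or not (not x5 or not (x3 and not x3 or not x3))) and (x3 or not x3))
= not not ((not (not x5 or not not x3) or not (not x5 or not (x3 and not x3 or not x3))) and (x3 or not x3))
= not not ((not (not x5 or not not x3) or not (not x5 or not not x3)) and (x3 or not x3))
= not not (not (not x5 or not not x3) and (x3 or not x3))
= not not not (not x5 or not not x3)
= not (not x5 or not not x3)
= x5 and not x3

x5 and not x3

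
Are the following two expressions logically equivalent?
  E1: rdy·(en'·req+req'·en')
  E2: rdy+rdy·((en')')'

E1: rdy·(en'·req+req'·en')
    = rdy·en'   [distribution]
E2: rdy+rdy·((en')')'
    = rdy+rdy·en'   [double negation]
    = rdy   [absorption]
These differ: at en=1, rdy=1, req=0, E1 = 0 but E2 = 1.

No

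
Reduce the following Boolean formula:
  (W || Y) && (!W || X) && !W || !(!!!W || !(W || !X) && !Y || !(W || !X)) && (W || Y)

(W || Y) && (!W || X) && !W || !(!!!W || !(W || !X) && !Y || !(W || !X)) && (W || Y)
= (W || Y) && (!W || X) && !W || !(!W || !(W || !X) && !Y || !(W || !X)) && (W || Y)   [double negation]
= (W || Y) && (!W || X) && !W || !(!W || !(W || !X)) && (W || Y)   [absorption]
= (W || Y) && !W || !(!W || !(W || !X)) && (W || Y)   [absorption]
= (W || Y) && !W || W && (W || !X) && (W || Y)   [De Morgan]
= (W || Y) && !W || W && (W || Y)   [absorption]
= W || Y   [distribution]

W || Y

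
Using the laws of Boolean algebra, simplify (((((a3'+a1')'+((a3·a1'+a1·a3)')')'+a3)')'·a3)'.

a3'

(((((a3'+a1')'+((a3·a1'+a1·a3)')')'+a3)')'·a3)'
= (((((a3'+a1')'+(a3')')'+a3)')'·a3)'   [distribution]
= ((((a3'+a1')'+(a3')')'+a3)·a3)'   [double negation]
= (((a3'+a1')·a3'+a3)·a3)'   [De Morgan]
= ((a3'+a3)·a3)'   [absorption]
= a3'   [complement / identity]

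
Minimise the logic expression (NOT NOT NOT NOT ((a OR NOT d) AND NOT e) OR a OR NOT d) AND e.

(a OR NOT d) AND e

(NOT NOT NOT NOT ((a OR NOT d) AND NOT e) OR a OR NOT d) AND e
= (NOT NOT ((a OR NOT d) AND NOT e) OR a OR NOT d) AND e
= ((a OR NOT d) AND NOT e OR a OR NOT d) AND e
= (a OR NOT d) AND e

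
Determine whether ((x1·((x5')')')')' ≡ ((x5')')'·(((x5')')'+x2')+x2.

No

E1: ((x1·((x5')')')')'
    = ((x1·x5')')'
    = x1·x5'
E2: ((x5')')'·(((x5')')'+x2')+x2
    = ((x5')')'+x2
    = x5'+x2
These differ: at x1=0, x2=1, x5=0, E1 = 0 but E2 = 1.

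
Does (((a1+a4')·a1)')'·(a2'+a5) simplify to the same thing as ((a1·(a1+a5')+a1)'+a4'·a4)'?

No

E1: (((a1+a4')·a1)')'·(a2'+a5)
    = (a1+a4')·a1·(a2'+a5)   [double negation]
    = a1·(a2'+a5)   [absorption]
E2: ((a1·(a1+a5')+a1)'+a4'·a4)'
    = ((a1·(a1+a5')+a1)')'   [complement / identity]
    = ((a1+a1)')'   [absorption]
    = a1+a1   [double negation]
    = a1   [idempotence]
These differ: at a1=1, a2=1, a4=0, a5=0, E1 = 0 but E2 = 1.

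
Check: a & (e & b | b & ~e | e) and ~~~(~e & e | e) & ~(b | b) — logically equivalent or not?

E1: a & (e & b | b & ~e | e)
    = a & (b | e)   [distribution]
E2: ~~~(~e & e | e) & ~(b | b)
    = ~~~e & ~(b | b)   [complement / identity]
    = ~~~e & ~b   [idempotence]
    = ~e & ~b   [double negation]
These differ: at a=1, b=0, e=1, E1 = 1 but E2 = 0.

No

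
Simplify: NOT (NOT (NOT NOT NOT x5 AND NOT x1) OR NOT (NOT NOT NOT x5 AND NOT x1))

NOT x5 AND NOT x1

NOT (NOT (NOT NOT NOT x5 AND NOT x1) OR NOT (NOT NOT NOT x5 AND NOT x1))
= NOT NOT NOT x5 AND NOT x1 AND NOT NOT NOT x5 AND NOT x1   (De Morgan)
= NOT NOT NOT x5 AND NOT x1   (idempotence)
= NOT x5 AND NOT x1   (double negation)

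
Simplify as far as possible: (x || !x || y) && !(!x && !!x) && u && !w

(x || !x || y) && !(!x && !!x) && u && !w
= (x || !x || y) && (x || !x) && u && !w
= (x || !x) && u && !w
= u && !w

u && !w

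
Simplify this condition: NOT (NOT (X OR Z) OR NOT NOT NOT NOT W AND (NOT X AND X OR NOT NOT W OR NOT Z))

(X OR Z) AND NOT W

NOT (NOT (X OR Z) OR NOT NOT NOT NOT W AND (NOT X AND X OR NOT NOT W OR NOT Z))
= NOT (NOT (X OR Z) OR NOT NOT NOT NOT W AND (NOT NOT W OR NOT Z))   — complement / identity
= NOT (NOT (X OR Z) OR NOT NOT W AND (NOT NOT W OR NOT Z))   — double negation
= NOT (NOT (X OR Z) OR NOT NOT W)   — absorption
= (X OR Z) AND NOT W   — De Morgan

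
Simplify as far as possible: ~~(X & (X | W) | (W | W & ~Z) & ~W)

X

~~(X & (X | W) | (W | W & ~Z) & ~W)
= ~~(X | (W | W & ~Z) & ~W)   [absorption]
= ~~(X | W & ~W)   [absorption]
= X | W & ~W   [double negation]
= X   [complement / identity]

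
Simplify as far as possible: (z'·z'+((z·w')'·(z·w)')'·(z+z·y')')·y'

(z'·z'+((z·w')'·(z·w)')'·(z+z·y')')·y'
= (z'·z'+(z·w'+z·w)·(z+z·y')')·y'
= (z'·z'+(z·w'+z·w)·z')·y'
= (z'·z'+z·z')·y'
= z'·y'

z'·y'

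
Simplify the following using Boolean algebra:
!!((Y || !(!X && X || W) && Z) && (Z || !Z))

!!((Y || !(!X && X || W) && Z) && (Z || !Z))
= (Y || !(!X && X || W) && Z) && (Z || !Z)   — double negation
= Y || !(!X && X || W) && Z   — complement / identity
= Y || !W && Z   — complement / identity

Y || !W && Z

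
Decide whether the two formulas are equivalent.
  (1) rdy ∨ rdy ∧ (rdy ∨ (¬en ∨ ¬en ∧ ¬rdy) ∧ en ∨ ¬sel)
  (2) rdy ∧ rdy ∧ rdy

Yes

E1: rdy ∨ rdy ∧ (rdy ∨ (¬en ∨ ¬en ∧ ¬rdy) ∧ en ∨ ¬sel)
    = rdy ∨ rdy ∧ (rdy ∨ ¬en ∧ en ∨ ¬sel)   — absorption
    = rdy ∨ rdy ∧ (rdy ∨ ¬sel)   — complement / identity
    = rdy ∨ rdy   — absorption
    = rdy   — idempotence
E2: rdy ∧ rdy ∧ rdy
    = rdy ∧ rdy   — idempotence
    = rdy   — idempotence
Both reduce to rdy, so they are equivalent.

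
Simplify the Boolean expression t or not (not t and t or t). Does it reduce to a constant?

True

t or not (not t and t or t)
= t or not t
= True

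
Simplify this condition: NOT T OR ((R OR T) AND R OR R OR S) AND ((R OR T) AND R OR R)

NOT T OR R

NOT T OR ((R OR T) AND R OR R OR S) AND ((R OR T) AND R OR R)
= NOT T OR (R OR T) AND R OR R   — absorption
= NOT T OR R OR R   — absorption
= NOT T OR R   — idempotence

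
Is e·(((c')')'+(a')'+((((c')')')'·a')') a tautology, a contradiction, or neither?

e·(((c')')'+(a')'+((((c')')')'·a')')
= e·(((c')')'+a+((((c')')')'·a')')   — double negation
= e·(((c')')'+a+((c')')'+a)   — De Morgan
= e·(((c')')'+a)   — idempotence
= e·(c'+a)   — double negation
This depends on a, c, e, so it is not a constant.

neither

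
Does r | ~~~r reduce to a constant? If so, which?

yes, True

r | ~~~r
= r | ~r   (double negation)
= 1   (complement)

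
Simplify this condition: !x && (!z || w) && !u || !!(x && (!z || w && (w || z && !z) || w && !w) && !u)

!x && (!z || w) && !u || !!(x && (!z || w && (w || z && !z) || w && !w) && !u)
= !x && (!z || w) && !u || !!(x && (!z || w && w || w && !w) && !u)   — complement / identity
= !x && (!z || w) && !u || x && (!z || w && w || w && !w) && !u   — double negation
= !x && (!z || w) && !u || x && (!z || w) && !u   — distribution
= (!z || w) && !u   — distribution

(!z || w) && !u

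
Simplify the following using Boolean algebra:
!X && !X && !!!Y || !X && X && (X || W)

!X && !X && !!!Y || !X && X && (X || W)
= !X && !X && !!!Y || !X && X   — absorption
= !X && !X && !Y || !X && X   — double negation
= !X && !X && !Y   — complement / identity
= !X && !Y   — idempotence

!X && !Y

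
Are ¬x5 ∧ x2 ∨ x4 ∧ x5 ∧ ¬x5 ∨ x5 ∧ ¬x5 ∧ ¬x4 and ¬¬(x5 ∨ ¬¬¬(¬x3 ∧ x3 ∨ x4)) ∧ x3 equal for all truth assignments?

No

E1: ¬x5 ∧ x2 ∨ x4 ∧ x5 ∧ ¬x5 ∨ x5 ∧ ¬x5 ∧ ¬x4
    = ¬x5 ∧ x2 ∨ x5 ∧ ¬x5   [distribution]
    = ¬x5 ∧ x2   [complement / identity]
E2: ¬¬(x5 ∨ ¬¬¬(¬x3 ∧ x3 ∨ x4)) ∧ x3
    = (x5 ∨ ¬¬¬(¬x3 ∧ x3 ∨ x4)) ∧ x3   [double negation]
    = (x5 ∨ ¬¬¬x4) ∧ x3   [complement / identity]
    = (x5 ∨ ¬x4) ∧ x3   [double negation]
These differ: at x2=1, x3=1, x4=0, x5=1, E1 = 0 but E2 = 1.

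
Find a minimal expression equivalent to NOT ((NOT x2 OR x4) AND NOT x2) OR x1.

x2 OR x1

NOT ((NOT x2 OR x4) AND NOT x2) OR x1
= NOT NOT x2 OR x1
= x2 OR x1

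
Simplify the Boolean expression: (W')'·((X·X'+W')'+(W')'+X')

(W')'·((X·X'+W')'+(W')'+X')
= (W')'·((W')'+(W')'+X')   (complement / identity)
= (W')'·((W')'+X')   (idempotence)
= W·((W')'+X')   (double negation)
= W·(W+X')   (double negation)
= W   (absorption)

W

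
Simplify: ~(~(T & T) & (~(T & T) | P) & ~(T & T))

~(~(T & T) & (~(T & T) | P) & ~(T & T))
= ~(~(T & T) & ~(T & T))   (absorption)
= ~~(T & T)   (idempotence)
= ~~T   (idempotence)
= T   (double negation)

T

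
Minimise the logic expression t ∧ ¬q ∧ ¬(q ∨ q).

t ∧ ¬q ∧ ¬(q ∨ q)
= t ∧ ¬q ∧ ¬q   (idempotence)
= t ∧ ¬q   (idempotence)

t ∧ ¬q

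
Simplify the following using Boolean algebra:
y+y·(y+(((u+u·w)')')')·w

y

y+y·(y+(((u+u·w)')')')·w
= y+y·(y+(u+u·w)')·w   (double negation)
= y+y·(y+u')·w   (absorption)
= y+y·w   (absorption)
= y   (absorption)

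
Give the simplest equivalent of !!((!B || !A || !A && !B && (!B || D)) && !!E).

(!B || !A) && E

!!((!B || !A || !A && !B && (!B || D)) && !!E)
= !!((!B || !A || !A && !B) && !!E)   [absorption]
= !!((!B || !A || !A && !B) && E)   [double negation]
= !!((!B || !A) && E)   [absorption]
= (!B || !A) && E   [double negation]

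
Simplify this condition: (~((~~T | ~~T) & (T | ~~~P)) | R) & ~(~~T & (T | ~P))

~T

(~((~~T | ~~T) & (T | ~~~P)) | R) & ~(~~T & (T | ~P))
= (~(~~T & (T | ~~~P)) | R) & ~(~~T & (T | ~P))   [idempotence]
= (~(~~T & (T | ~P)) | R) & ~(~~T & (T | ~P))   [double negation]
= ~(~~T & (T | ~P))   [absorption]
= ~(T & (T | ~P))   [double negation]
= ~T   [absorption]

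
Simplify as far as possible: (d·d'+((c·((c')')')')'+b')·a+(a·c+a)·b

(d·d'+((c·((c')')')')'+b')·a+(a·c+a)·b
= (d·d'+c·((c')')'+b')·a+(a·c+a)·b   [double negation]
= (d·d'+c·c'+b')·a+(a·c+a)·b   [double negation]
= (c·c'+b')·a+(a·c+a)·b   [complement / identity]
= b'·a+(a·c+a)·b   [complement / identity]
= b'·a+a·b   [absorption]
= a   [distribution]

a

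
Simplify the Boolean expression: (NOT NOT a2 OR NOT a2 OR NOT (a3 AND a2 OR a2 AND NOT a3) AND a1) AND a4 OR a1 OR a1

a4 OR a1

(NOT NOT a2 OR NOT a2 OR NOT (a3 AND a2 OR a2 AND NOT a3) AND a1) AND a4 OR a1 OR a1
= (a2 OR NOT a2 OR NOT (a3 AND a2 OR a2 AND NOT a3) AND a1) AND a4 OR a1 OR a1   (double negation)
= (a2 OR NOT a2 OR NOT a2 AND a1) AND a4 OR a1 OR a1   (distribution)
= (a2 OR NOT a2) AND a4 OR a1 OR a1   (absorption)
= a4 OR a1 OR a1   (complement / identity)
= a4 OR a1   (idempotence)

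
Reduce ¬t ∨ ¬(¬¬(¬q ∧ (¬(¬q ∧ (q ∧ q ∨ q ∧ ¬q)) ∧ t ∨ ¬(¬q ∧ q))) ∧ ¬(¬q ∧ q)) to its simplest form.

¬t ∨ ¬(¬¬(¬q ∧ (¬(¬q ∧ (q ∧ q ∨ q ∧ ¬q)) ∧ t ∨ ¬(¬q ∧ q))) ∧ ¬(¬q ∧ q))
= ¬t ∨ ¬(¬¬(¬q ∧ (¬(¬q ∧ q) ∧ t ∨ ¬(¬q ∧ q))) ∧ ¬(¬q ∧ q))   — distribution
= ¬t ∨ ¬(¬¬(¬q ∧ ¬(¬q ∧ q)) ∧ ¬(¬q ∧ q))   — absorption
= ¬t ∨ ¬(¬(q ∨ ¬q ∧ q) ∧ ¬(¬q ∧ q))   — De Morgan
= ¬t ∨ q ∨ ¬q ∧ q ∨ ¬q ∧ q   — De Morgan
= ¬t ∨ q ∨ ¬q ∧ q   — complement / identity
= ¬t ∨ q   — complement / identity

¬t ∨ q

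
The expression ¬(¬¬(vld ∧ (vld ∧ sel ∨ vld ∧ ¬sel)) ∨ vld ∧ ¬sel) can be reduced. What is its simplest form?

¬(¬¬(vld ∧ (vld ∧ sel ∨ vld ∧ ¬sel)) ∨ vld ∧ ¬sel)
= ¬(¬¬(vld ∧ vld) ∨ vld ∧ ¬sel)   — distribution
= ¬(¬¬vld ∨ vld ∧ ¬sel)   — idempotence
= ¬(vld ∨ vld ∧ ¬sel)   — double negation
= ¬vld   — absorption

¬vld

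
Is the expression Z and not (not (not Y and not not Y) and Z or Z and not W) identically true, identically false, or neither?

Z and not (not (not Y and not not Y) and Z or Z and not W)
= Z and not ((Y or not Y) and Z or Z and not W)   — De Morgan
= Z and not (Z or Z and not W)   — complement / identity
= Z and not Z   — absorption
= False   — complement

identically false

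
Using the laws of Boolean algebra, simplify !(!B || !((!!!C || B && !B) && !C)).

!(!B || !((!!!C || B && !B) && !C))
= !(!B || !(!!!C && !C))   (complement / identity)
= B && !!!C && !C   (De Morgan)
= B && !C && !C   (double negation)
= B && !C   (idempotence)

B && !C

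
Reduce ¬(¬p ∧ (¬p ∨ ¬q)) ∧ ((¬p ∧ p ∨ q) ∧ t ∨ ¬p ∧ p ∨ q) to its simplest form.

¬(¬p ∧ (¬p ∨ ¬q)) ∧ ((¬p ∧ p ∨ q) ∧ t ∨ ¬p ∧ p ∨ q)
= ¬(¬p ∧ (¬p ∨ ¬q)) ∧ (¬p ∧ p ∨ q)   (absorption)
= ¬¬p ∧ (¬p ∧ p ∨ q)   (absorption)
= ¬¬p ∧ q   (complement / identity)
= p ∧ q   (double negation)

p ∧ q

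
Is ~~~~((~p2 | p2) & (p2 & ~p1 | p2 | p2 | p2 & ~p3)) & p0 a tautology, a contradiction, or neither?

~~~~((~p2 | p2) & (p2 & ~p1 | p2 | p2 | p2 & ~p3)) & p0
= ~~~~((~p2 | p2) & (p2 & ~p1 | p2 | p2)) & p0
= ~~~~((~p2 | p2) & (p2 | p2)) & p0
= ~~((~p2 | p2) & (p2 | p2)) & p0
= ~~(p2 | p2) & p0
= (p2 | p2) & p0
= p2 & p0
This depends on p0, p2, so it is not a constant.

neither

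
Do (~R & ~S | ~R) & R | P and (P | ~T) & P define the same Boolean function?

Yes

E1: (~R & ~S | ~R) & R | P
    = ~R & R | P
    = P
E2: (P | ~T) & P
    = P
Both reduce to P, so they are equivalent.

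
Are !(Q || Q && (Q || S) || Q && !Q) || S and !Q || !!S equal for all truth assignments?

Yes

E1: !(Q || Q && (Q || S) || Q && !Q) || S
    = !(Q || Q && (Q || S)) || S   (complement / identity)
    = !(Q || Q) || S   (absorption)
    = !Q || S   (idempotence)
E2: !Q || !!S
    = !Q || S   (double negation)
Both reduce to !Q || S, so they are equivalent.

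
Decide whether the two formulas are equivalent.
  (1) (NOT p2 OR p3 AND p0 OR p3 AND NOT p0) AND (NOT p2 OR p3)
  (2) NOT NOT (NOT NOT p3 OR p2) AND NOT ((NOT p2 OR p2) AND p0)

No

E1: (NOT p2 OR p3 AND p0 OR p3 AND NOT p0) AND (NOT p2 OR p3)
    = (NOT p2 OR p3) AND (NOT p2 OR p3)   [distribution]
    = NOT p2 OR p3   [idempotence]
E2: NOT NOT (NOT NOT p3 OR p2) AND NOT ((NOT p2 OR p2) AND p0)
    = NOT NOT (NOT NOT p3 OR p2) AND NOT p0   [complement / identity]
    = NOT NOT (p3 OR p2) AND NOT p0   [double negation]
    = (p3 OR p2) AND NOT p0   [double negation]
These differ: at p0=1, p2=0, p3=0, E1 = 1 but E2 = 0.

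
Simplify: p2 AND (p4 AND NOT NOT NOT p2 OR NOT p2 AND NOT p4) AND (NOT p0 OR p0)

p2 AND (p4 AND NOT NOT NOT p2 OR NOT p2 AND NOT p4) AND (NOT p0 OR p0)
= p2 AND (p4 AND NOT p2 OR NOT p2 AND NOT p4) AND (NOT p0 OR p0)   (double negation)
= p2 AND (p4 AND NOT p2 OR NOT p2 AND NOT p4)   (complement / identity)
= p2 AND NOT p2   (distribution)
= FALSE   (complement)

FALSE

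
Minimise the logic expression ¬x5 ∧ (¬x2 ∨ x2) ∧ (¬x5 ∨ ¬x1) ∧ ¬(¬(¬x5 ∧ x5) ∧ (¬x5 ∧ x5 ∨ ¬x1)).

¬x5 ∧ x1

¬x5 ∧ (¬x2 ∨ x2) ∧ (¬x5 ∨ ¬x1) ∧ ¬(¬(¬x5 ∧ x5) ∧ (¬x5 ∧ x5 ∨ ¬x1))
= ¬x5 ∧ (¬x5 ∨ ¬x1) ∧ ¬(¬(¬x5 ∧ x5) ∧ (¬x5 ∧ x5 ∨ ¬x1))   (complement / identity)
= ¬x5 ∧ (¬x5 ∨ ¬x1) ∧ ¬(¬(¬x5 ∧ x5) ∧ ¬x1)   (complement / identity)
= ¬x5 ∧ (¬x5 ∨ ¬x1) ∧ (¬x5 ∧ x5 ∨ x1)   (De Morgan)
= ¬x5 ∧ (¬x5 ∨ ¬x1) ∧ x1   (complement / identity)
= ¬x5 ∧ x1   (absorption)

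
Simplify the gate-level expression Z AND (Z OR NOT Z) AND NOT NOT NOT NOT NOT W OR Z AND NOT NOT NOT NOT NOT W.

Z AND (Z OR NOT Z) AND NOT NOT NOT NOT NOT W OR Z AND NOT NOT NOT NOT NOT W
= Z AND NOT NOT NOT NOT NOT W OR Z AND NOT NOT NOT NOT NOT W
= Z AND NOT NOT NOT NOT NOT W
= Z AND NOT NOT NOT W
= Z AND NOT W

Z AND NOT W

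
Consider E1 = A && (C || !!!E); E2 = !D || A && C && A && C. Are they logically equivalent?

E1: A && (C || !!!E)
    = A && (C || !E)
E2: !D || A && C && A && C
    = !D || A && C
These differ: at A=0, C=0, D=0, E=0, E1 = 0 but E2 = 1.

No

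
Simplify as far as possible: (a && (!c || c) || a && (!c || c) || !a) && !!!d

(a && (!c || c) || a && (!c || c) || !a) && !!!d
= (a && (!c || c) || a && (!c || c) || !a) && !d   [double negation]
= (a && (!c || c) || !a) && !d   [idempotence]
= (a || !a) && !d   [complement / identity]
= !d   [complement / identity]

!d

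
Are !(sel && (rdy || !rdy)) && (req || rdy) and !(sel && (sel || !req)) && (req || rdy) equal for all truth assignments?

E1: !(sel && (rdy || !rdy)) && (req || rdy)
    = !sel && (req || rdy)
E2: !(sel && (sel || !req)) && (req || rdy)
    = !sel && (req || rdy)
Both reduce to !sel && (req || rdy), so they are equivalent.

Yes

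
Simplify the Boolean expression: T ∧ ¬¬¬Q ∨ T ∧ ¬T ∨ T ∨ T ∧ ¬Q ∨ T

T ∧ ¬¬¬Q ∨ T ∧ ¬T ∨ T ∨ T ∧ ¬Q ∨ T
= T ∧ ¬¬¬Q ∨ T ∨ T ∧ ¬Q ∨ T   (complement / identity)
= T ∧ ¬Q ∨ T ∨ T ∧ ¬Q ∨ T   (double negation)
= T ∧ ¬Q ∨ T   (idempotence)
= T   (absorption)

T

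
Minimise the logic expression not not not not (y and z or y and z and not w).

y and z

not not not not (y and z or y and z and not w)
= not not not not (y and z)   (absorption)
= not not (y and z)   (double negation)
= y and z   (double negation)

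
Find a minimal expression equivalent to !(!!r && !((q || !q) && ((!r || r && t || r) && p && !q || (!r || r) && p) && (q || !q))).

!(!!r && !((q || !q) && ((!r || r && t || r) && p && !q || (!r || r) && p) && (q || !q)))
= !(!!r && !(((!r || r && t || r) && p && !q || (!r || r) && p) && (q || !q)))   (complement / identity)
= !(!!r && !(((!r || r) && p && !q || (!r || r) && p) && (q || !q)))   (absorption)
= !(!!r && !((!r || r) && p && !q || (!r || r) && p))   (complement / identity)
= !(!!r && !((!r || r) && p))   (absorption)
= !r || (!r || r) && p   (De Morgan)
= !r || p   (complement / identity)

!r || p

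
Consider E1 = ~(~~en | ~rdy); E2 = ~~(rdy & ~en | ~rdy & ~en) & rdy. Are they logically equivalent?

E1: ~(~~en | ~rdy)
    = ~en & rdy   (De Morgan)
E2: ~~(rdy & ~en | ~rdy & ~en) & rdy
    = ~~~en & rdy   (distribution)
    = ~en & rdy   (double negation)
Both reduce to ~en & rdy, so they are equivalent.

Yes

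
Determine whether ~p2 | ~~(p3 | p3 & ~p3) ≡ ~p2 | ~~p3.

Yes

E1: ~p2 | ~~(p3 | p3 & ~p3)
    = ~p2 | ~~p3   — complement / identity
    = ~p2 | p3   — double negation
E2: ~p2 | ~~p3
    = ~p2 | p3   — double negation
Both reduce to ~p2 | p3, so they are equivalent.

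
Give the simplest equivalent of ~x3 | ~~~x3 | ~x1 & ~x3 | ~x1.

~x3 | ~x1

~x3 | ~~~x3 | ~x1 & ~x3 | ~x1
= ~x3 | ~~~x3 | ~x1   — absorption
= ~x3 | ~x3 | ~x1   — double negation
= ~x3 | ~x1   — idempotence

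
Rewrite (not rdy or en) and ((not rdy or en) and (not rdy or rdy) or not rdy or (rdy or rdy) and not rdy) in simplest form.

not rdy or en

(not rdy or en) and ((not rdy or en) and (not rdy or rdy) or not rdy or (rdy or rdy) and not rdy)
= (not rdy or en) and ((not rdy or en) and (not rdy or rdy) or not rdy or rdy and not rdy)   (idempotence)
= (not rdy or en) and ((not rdy or en) and (not rdy or rdy) or not rdy)   (complement / identity)
= (not rdy or en) and (not rdy or en or not rdy)   (complement / identity)
= not rdy or en   (absorption)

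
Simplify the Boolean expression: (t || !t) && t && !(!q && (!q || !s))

(t || !t) && t && !(!q && (!q || !s))
= (t || !t) && t && !!q   — absorption
= t && !!q   — complement / identity
= t && q   — double negation

t && q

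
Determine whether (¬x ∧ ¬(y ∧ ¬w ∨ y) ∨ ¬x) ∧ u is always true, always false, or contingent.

contingent

(¬x ∧ ¬(y ∧ ¬w ∨ y) ∨ ¬x) ∧ u
= (¬x ∧ ¬y ∨ ¬x) ∧ u
= ¬x ∧ u
This depends on u, x, so it is not a constant.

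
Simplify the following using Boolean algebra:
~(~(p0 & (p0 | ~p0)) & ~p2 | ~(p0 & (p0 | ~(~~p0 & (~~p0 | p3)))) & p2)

p0

~(~(p0 & (p0 | ~p0)) & ~p2 | ~(p0 & (p0 | ~(~~p0 & (~~p0 | p3)))) & p2)
= ~(~(p0 & (p0 | ~p0)) & ~p2 | ~(p0 & (p0 | ~~~p0)) & p2)
= ~(~(p0 & (p0 | ~p0)) & ~p2 | ~(p0 & (p0 | ~p0)) & p2)
= ~~(p0 & (p0 | ~p0))
= ~~p0
= p0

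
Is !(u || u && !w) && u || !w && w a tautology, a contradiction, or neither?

contradiction

!(u || u && !w) && u || !w && w
= !u && u || !w && w   — absorption
= !w && w   — complement / identity
= false   — complement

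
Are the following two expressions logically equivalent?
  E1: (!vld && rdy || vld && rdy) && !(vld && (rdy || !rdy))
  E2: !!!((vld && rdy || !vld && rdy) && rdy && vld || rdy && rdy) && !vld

No

E1: (!vld && rdy || vld && rdy) && !(vld && (rdy || !rdy))
    = (!vld && rdy || vld && rdy) && !vld   [complement / identity]
    = rdy && !vld   [distribution]
E2: !!!((vld && rdy || !vld && rdy) && rdy && vld || rdy && rdy) && !vld
    = !!!(rdy && rdy && vld || rdy && rdy) && !vld   [distribution]
    = !!!(rdy && rdy) && !vld   [absorption]
    = !(rdy && rdy) && !vld   [double negation]
    = !rdy && !vld   [idempotence]
These differ: at rdy=0, vld=0, E1 = 0 but E2 = 1.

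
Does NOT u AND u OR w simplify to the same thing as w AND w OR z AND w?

Yes

E1: NOT u AND u OR w
    = w   [complement / identity]
E2: w AND w OR z AND w
    = w AND (w OR z)   [distribution]
    = w   [absorption]
Both reduce to w, so they are equivalent.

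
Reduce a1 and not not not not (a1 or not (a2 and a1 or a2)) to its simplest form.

a1 and not not not not (a1 or not (a2 and a1 or a2))
= a1 and not not not not (a1 or not a2)   — absorption
= a1 and not not (a1 or not a2)   — double negation
= a1 and (a1 or not a2)   — double negation
= a1   — absorption

a1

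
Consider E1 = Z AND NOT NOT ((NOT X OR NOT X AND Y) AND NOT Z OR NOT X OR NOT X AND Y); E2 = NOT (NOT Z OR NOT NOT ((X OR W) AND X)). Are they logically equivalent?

E1: Z AND NOT NOT ((NOT X OR NOT X AND Y) AND NOT Z OR NOT X OR NOT X AND Y)
    = Z AND NOT NOT (NOT X OR NOT X AND Y)
    = Z AND NOT NOT NOT X
    = Z AND NOT X
E2: NOT (NOT Z OR NOT NOT ((X OR W) AND X))
    = Z AND NOT ((X OR W) AND X)
    = Z AND NOT X
Both reduce to Z AND NOT X, so they are equivalent.

Yes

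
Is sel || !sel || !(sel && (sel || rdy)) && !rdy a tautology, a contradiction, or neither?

tautology

sel || !sel || !(sel && (sel || rdy)) && !rdy
= sel || !sel || !sel && !rdy   — absorption
= sel || !sel   — absorption
= true   — complement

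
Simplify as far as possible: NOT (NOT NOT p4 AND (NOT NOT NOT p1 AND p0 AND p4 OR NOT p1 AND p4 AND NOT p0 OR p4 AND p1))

NOT p4

NOT (NOT NOT p4 AND (NOT NOT NOT p1 AND p0 AND p4 OR NOT p1 AND p4 AND NOT p0 OR p4 AND p1))
= NOT (p4 AND (NOT NOT NOT p1 AND p0 AND p4 OR NOT p1 AND p4 AND NOT p0 OR p4 AND p1))   — double negation
= NOT (p4 AND (NOT p1 AND p0 AND p4 OR NOT p1 AND p4 AND NOT p0 OR p4 AND p1))   — double negation
= NOT (p4 AND (NOT p1 AND (p0 AND p4 OR p4 AND NOT p0) OR p4 AND p1))   — distribution
= NOT (p4 AND (NOT p1 AND p4 OR p4 AND p1))   — distribution
= NOT (p4 AND p4)   — distribution
= NOT p4   — idempotence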